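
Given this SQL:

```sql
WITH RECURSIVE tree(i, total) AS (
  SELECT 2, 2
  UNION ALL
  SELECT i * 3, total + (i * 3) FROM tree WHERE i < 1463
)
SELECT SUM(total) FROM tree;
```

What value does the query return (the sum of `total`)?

9832

Base: i=2, total=2.
Iteration 1: 2 < 1463 holds -> i = 2 * 3 = 6, total = 2 + 6 = 8.
Iteration 2: 6 < 1463 holds -> i = 6 * 3 = 18, total = 8 + 18 = 26.
Iteration 3: 18 < 1463 holds -> i = 18 * 3 = 54, total = 26 + 54 = 80.
Iteration 4: 54 < 1463 holds -> i = 54 * 3 = 162, total = 80 + 162 = 242.
Iteration 5: 162 < 1463 holds -> i = 162 * 3 = 486, total = 242 + 486 = 728.
Iteration 6: 486 < 1463 holds -> i = 486 * 3 = 1458, total = 728 + 1458 = 2186.
Iteration 7: 1458 < 1463 holds -> i = 1458 * 3 = 4374, total = 2186 + 4374 = 6560.
Iteration 8: 4374 < 1463 fails; recursion stops.
SUM(total) = 2 + 8 + 26 + 80 + 242 + 728 + 2186 + 6560 = 9832.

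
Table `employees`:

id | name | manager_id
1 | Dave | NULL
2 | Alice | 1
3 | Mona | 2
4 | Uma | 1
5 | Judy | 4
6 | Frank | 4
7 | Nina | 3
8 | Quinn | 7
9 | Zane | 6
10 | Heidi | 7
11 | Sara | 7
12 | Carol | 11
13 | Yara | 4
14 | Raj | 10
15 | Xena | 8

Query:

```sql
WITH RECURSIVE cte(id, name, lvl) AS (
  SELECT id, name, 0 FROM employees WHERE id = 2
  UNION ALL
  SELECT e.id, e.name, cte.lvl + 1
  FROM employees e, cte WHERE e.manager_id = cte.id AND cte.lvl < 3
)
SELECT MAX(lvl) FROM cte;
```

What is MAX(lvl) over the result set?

Base: id=2 (Alice) at lvl 0.
Iteration 1: rows with manager_id in {2} -> Mona (id 3, lvl 1).
Iteration 2: rows with manager_id in {3} -> Nina (id 7, lvl 2).
Iteration 3: rows with manager_id in {7} -> Quinn (id 8, lvl 3), Heidi (id 10, lvl 3), Sara (id 11, lvl 3).
Iteration 4: lvl < 3 fails for all current rows; recursion stops.
lvl values: 0, 1, 2, 3, 3, 3; the maximum is 3.

3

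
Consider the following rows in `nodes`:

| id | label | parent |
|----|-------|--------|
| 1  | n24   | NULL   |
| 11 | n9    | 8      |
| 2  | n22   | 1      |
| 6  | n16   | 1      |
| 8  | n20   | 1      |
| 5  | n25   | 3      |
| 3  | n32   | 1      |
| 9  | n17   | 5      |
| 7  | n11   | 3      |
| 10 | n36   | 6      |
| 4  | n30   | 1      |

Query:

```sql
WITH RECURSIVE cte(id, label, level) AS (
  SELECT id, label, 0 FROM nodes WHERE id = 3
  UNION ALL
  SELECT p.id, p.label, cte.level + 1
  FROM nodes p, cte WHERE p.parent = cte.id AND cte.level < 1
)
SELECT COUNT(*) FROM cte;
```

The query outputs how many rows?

3

Base: id=3 (n32) at level 0.
Iteration 1: rows with parent in {3} -> n25 (id 5, level 1), n11 (id 7, level 1).
Iteration 2: level < 1 fails for all current rows; recursion stops.
Total rows emitted: 3.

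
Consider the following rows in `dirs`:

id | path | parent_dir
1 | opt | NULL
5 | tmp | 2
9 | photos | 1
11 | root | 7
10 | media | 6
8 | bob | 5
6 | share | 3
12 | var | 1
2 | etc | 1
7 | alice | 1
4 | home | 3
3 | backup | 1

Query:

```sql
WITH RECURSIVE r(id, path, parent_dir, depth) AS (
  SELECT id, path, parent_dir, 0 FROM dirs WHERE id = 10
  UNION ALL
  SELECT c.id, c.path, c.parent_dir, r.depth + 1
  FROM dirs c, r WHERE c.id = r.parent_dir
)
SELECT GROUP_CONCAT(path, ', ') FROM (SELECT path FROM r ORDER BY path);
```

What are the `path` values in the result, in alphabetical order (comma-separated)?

backup, media, opt, share

Base: id=10 (media), parent_dir=6, depth 0.
Iteration 1: join on id=6 -> share (id 6, parent_dir=3, depth 1).
Iteration 2: join on id=3 -> backup (id 3, parent_dir=1, depth 2).
Iteration 3: join on id=1 -> opt (id 1, parent_dir=NULL, depth 3).
Iteration 4: parent_dir is NULL; no match; recursion stops.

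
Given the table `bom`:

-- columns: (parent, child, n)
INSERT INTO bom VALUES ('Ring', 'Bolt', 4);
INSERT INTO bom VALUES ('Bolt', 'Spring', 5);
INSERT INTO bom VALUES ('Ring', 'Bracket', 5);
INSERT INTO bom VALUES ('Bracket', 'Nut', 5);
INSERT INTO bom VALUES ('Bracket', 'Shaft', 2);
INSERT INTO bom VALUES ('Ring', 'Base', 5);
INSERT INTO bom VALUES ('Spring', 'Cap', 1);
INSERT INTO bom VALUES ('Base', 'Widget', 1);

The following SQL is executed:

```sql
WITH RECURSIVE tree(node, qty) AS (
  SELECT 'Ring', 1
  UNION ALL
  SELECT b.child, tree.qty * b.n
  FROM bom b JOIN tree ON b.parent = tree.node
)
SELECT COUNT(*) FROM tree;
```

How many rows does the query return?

9

Base: (Ring, qty=1).
Iteration 1: components of {Ring} -> Base = 1*5 = 5, Bolt = 1*4 = 4, Bracket = 1*5 = 5.
Iteration 2: components of {Base,Bolt,Bracket} -> Nut = 5*5 = 25, Shaft = 5*2 = 10, Spring = 4*5 = 20, Widget = 5*1 = 5.
Iteration 3: components of {Nut,Shaft,Spring,Widget} -> Cap = 20*1 = 20.
Iteration 4: no further components; recursion stops.
Total rows emitted: 9.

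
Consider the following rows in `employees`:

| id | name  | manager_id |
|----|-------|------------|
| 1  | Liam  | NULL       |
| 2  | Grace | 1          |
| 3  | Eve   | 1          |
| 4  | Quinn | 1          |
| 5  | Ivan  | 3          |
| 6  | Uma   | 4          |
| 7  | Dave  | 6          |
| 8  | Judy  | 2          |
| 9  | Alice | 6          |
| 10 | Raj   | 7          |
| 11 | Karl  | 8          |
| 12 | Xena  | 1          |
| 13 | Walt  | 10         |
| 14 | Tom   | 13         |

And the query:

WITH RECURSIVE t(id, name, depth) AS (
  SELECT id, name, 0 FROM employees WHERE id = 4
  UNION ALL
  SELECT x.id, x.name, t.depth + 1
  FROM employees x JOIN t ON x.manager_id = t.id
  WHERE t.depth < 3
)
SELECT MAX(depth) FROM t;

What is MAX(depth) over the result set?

3

Base: id=4 (Quinn) at depth 0.
Iteration 1: rows with manager_id in {4} -> Uma (id 6, depth 1).
Iteration 2: rows with manager_id in {6} -> Dave (id 7, depth 2), Alice (id 9, depth 2).
Iteration 3: rows with manager_id in {7,9} -> Raj (id 10, depth 3).
Iteration 4: depth < 3 fails for all current rows; recursion stops.
depth values: 0, 1, 2, 2, 3; the maximum is 3.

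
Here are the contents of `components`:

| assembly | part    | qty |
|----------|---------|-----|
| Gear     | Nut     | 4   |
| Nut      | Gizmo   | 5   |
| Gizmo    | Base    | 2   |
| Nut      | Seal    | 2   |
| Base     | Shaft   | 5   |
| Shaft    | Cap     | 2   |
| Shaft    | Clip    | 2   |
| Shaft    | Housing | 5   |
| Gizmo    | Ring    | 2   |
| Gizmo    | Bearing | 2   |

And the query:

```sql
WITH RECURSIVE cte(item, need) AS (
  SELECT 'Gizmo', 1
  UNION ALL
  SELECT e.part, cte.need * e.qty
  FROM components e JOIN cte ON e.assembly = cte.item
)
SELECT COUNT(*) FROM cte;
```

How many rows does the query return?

Base: (Gizmo, need=1).
Iteration 1: components of {Gizmo} -> Base = 1*2 = 2, Bearing = 1*2 = 2, Ring = 1*2 = 2.
Iteration 2: components of {Base,Bearing,Ring} -> Shaft = 2*5 = 10.
Iteration 3: components of {Shaft} -> Cap = 10*2 = 20, Clip = 10*2 = 20, Housing = 10*5 = 50.
Iteration 4: no further components; recursion stops.
Total rows emitted: 8.

8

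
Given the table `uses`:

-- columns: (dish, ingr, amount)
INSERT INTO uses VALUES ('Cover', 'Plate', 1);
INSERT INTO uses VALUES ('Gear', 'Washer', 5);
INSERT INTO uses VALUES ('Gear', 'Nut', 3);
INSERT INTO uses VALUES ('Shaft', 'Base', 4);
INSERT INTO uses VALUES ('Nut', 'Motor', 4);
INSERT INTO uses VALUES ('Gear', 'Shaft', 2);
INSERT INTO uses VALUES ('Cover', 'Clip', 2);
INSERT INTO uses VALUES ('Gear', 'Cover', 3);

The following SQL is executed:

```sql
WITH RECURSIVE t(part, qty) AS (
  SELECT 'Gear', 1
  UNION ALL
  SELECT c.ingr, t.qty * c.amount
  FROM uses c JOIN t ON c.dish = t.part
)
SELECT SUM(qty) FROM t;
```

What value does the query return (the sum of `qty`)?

43

Base: (Gear, qty=1).
Iteration 1: components of {Gear} -> Cover = 1*3 = 3, Nut = 1*3 = 3, Shaft = 1*2 = 2, Washer = 1*5 = 5.
Iteration 2: components of {Cover,Nut,Shaft,Washer} -> Base = 2*4 = 8, Clip = 3*2 = 6, Motor = 3*4 = 12, Plate = 3*1 = 3.
Iteration 3: no further components; recursion stops.
SUM(qty) = 1 + 5 + 3 + 2 + 3 + 3 + 6 + 8 + 12 = 43.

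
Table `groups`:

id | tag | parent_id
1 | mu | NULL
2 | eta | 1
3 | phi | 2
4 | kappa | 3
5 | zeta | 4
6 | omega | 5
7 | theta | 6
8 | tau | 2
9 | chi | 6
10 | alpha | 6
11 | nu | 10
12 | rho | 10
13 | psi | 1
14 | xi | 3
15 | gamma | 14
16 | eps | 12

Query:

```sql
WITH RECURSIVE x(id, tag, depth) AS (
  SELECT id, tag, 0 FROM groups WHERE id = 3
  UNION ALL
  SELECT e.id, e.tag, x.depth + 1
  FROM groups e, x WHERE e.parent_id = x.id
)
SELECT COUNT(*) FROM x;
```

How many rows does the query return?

12

Base: id=3 (phi) at depth 0.
Iteration 1: rows with parent_id in {3} -> kappa (id 4, depth 1), xi (id 14, depth 1).
Iteration 2: rows with parent_id in {4,14} -> zeta (id 5, depth 2), gamma (id 15, depth 2).
Iteration 3: rows with parent_id in {5,15} -> omega (id 6, depth 3).
Iteration 4: rows with parent_id in {6} -> theta (id 7, depth 4), chi (id 9, depth 4), alpha (id 10, depth 4).
Iteration 5: rows with parent_id in {7,9,10} -> nu (id 11, depth 5), rho (id 12, depth 5).
Iteration 6: rows with parent_id in {11,12} -> eps (id 16, depth 6).
Iteration 7: no rows with parent_id in {16}; recursion stops.
Total rows emitted: 12.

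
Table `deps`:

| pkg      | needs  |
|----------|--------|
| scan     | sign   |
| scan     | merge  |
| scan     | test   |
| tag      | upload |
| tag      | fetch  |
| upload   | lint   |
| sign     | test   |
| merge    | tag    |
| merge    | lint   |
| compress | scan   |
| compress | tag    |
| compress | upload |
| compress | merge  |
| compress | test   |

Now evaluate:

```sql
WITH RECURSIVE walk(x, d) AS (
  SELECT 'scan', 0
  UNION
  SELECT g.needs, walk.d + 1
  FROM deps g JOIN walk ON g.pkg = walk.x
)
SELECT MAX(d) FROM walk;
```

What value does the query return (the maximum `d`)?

Base: (scan, d=0).
Iteration 1: edges from {scan} -> (merge, d=1), (sign, d=1), (test, d=1).
Iteration 2: edges from {merge,sign,test} -> (lint, d=2), (tag, d=2), (test, d=2).
Iteration 3: edges from {lint,tag,test} -> (fetch, d=3), (upload, d=3).
Iteration 4: edges from {fetch,upload} -> (lint, d=4).
Iteration 5: no outgoing edges from {lint}; recursion stops.
d values: 0, 1, 1, 1, 2, 2, 2, 3, 3, 4; the maximum is 4.

4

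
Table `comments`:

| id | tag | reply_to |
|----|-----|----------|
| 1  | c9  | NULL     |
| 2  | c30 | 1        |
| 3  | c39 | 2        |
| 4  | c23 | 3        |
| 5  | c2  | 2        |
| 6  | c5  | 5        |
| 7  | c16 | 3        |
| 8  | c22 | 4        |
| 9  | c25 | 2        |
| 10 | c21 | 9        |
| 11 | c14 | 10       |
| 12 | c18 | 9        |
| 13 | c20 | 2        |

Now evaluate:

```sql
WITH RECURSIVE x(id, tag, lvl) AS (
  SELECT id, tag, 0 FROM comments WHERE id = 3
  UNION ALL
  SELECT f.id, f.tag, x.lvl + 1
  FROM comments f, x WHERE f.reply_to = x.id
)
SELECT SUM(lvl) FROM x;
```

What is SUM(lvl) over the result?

Base: id=3 (c39) at lvl 0.
Iteration 1: rows with reply_to in {3} -> c23 (id 4, lvl 1), c16 (id 7, lvl 1).
Iteration 2: rows with reply_to in {4,7} -> c22 (id 8, lvl 2).
Iteration 3: no rows with reply_to in {8}; recursion stops.
SUM(lvl) = 0 + 1 + 1 + 2 = 4.

4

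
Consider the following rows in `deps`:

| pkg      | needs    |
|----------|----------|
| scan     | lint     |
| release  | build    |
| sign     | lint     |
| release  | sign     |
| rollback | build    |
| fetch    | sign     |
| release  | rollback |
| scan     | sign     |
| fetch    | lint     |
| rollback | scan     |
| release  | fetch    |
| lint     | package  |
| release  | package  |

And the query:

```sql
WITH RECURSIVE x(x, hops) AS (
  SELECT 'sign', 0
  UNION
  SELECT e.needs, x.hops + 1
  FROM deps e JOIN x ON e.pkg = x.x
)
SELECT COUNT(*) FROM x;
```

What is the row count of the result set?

3

Base: (sign, hops=0).
Iteration 1: edges from {sign} -> (lint, hops=1).
Iteration 2: edges from {lint} -> (package, hops=2).
Iteration 3: no outgoing edges from {package}; recursion stops.
Total rows emitted: 3.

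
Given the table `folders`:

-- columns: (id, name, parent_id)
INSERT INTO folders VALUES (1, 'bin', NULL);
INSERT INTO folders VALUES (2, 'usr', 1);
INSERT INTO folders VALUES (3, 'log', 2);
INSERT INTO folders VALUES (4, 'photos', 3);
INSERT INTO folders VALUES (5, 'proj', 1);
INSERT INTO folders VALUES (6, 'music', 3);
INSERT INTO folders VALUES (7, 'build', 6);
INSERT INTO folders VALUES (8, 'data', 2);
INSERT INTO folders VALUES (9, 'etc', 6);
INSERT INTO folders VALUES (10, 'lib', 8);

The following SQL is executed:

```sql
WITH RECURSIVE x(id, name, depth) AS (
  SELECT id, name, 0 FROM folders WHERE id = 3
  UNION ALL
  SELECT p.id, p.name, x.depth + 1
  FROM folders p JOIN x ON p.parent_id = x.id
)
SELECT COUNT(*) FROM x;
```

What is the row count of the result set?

5

Base: id=3 (log) at depth 0.
Iteration 1: rows with parent_id in {3} -> photos (id 4, depth 1), music (id 6, depth 1).
Iteration 2: rows with parent_id in {4,6} -> build (id 7, depth 2), etc (id 9, depth 2).
Iteration 3: no rows with parent_id in {7,9}; recursion stops.
Total rows emitted: 5.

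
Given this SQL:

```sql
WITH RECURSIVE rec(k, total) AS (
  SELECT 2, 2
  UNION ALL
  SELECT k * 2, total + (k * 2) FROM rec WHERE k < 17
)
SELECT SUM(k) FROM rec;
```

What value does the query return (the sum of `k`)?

62

Base: k=2, total=2.
Iteration 1: 2 < 17 holds -> k = 2 * 2 = 4, total = 2 + 4 = 6.
Iteration 2: 4 < 17 holds -> k = 4 * 2 = 8, total = 6 + 8 = 14.
Iteration 3: 8 < 17 holds -> k = 8 * 2 = 16, total = 14 + 16 = 30.
Iteration 4: 16 < 17 holds -> k = 16 * 2 = 32, total = 30 + 32 = 62.
Iteration 5: 32 < 17 fails; recursion stops.
SUM(k) = 2 + 4 + 8 + 16 + 32 = 62.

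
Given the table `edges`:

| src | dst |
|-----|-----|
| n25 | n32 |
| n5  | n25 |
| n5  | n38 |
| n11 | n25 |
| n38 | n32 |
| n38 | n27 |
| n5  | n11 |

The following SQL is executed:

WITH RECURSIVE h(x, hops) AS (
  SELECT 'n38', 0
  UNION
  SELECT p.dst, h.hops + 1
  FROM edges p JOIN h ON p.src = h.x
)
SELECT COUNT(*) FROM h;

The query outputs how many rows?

3

Base: (n38, hops=0).
Iteration 1: edges from {n38} -> (n27, hops=1), (n32, hops=1).
Iteration 2: no outgoing edges from {n27,n32}; recursion stops.
Total rows emitted: 3.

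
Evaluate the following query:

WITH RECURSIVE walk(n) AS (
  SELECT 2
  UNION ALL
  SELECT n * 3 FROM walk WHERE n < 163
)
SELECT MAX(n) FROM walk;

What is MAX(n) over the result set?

486

Base: n=2.
Iteration 1: 2 < 163 holds -> n = 2 * 3 = 6.
Iteration 2: 6 < 163 holds -> n = 6 * 3 = 18.
Iteration 3: 18 < 163 holds -> n = 18 * 3 = 54.
Iteration 4: 54 < 163 holds -> n = 54 * 3 = 162.
Iteration 5: 162 < 163 holds -> n = 162 * 3 = 486.
Iteration 6: 486 < 163 fails; recursion stops.
n values: 2, 6, 18, 54, 162, 486; the maximum is 486.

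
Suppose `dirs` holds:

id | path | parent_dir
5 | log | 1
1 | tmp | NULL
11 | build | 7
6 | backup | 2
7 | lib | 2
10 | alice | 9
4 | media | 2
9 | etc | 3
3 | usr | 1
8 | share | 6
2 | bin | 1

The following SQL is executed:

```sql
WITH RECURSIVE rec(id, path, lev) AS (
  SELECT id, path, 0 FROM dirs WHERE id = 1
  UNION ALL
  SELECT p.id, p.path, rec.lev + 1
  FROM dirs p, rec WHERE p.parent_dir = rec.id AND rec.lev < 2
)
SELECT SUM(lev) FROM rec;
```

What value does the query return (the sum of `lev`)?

11

Base: id=1 (tmp) at lev 0.
Iteration 1: rows with parent_dir in {1} -> bin (id 2, lev 1), usr (id 3, lev 1), log (id 5, lev 1).
Iteration 2: rows with parent_dir in {2,3,5} -> media (id 4, lev 2), backup (id 6, lev 2), lib (id 7, lev 2), etc (id 9, lev 2).
Iteration 3: lev < 2 fails for all current rows; recursion stops.
SUM(lev) = 0 + 1 + 1 + 1 + 2 + 2 + 2 + 2 = 11.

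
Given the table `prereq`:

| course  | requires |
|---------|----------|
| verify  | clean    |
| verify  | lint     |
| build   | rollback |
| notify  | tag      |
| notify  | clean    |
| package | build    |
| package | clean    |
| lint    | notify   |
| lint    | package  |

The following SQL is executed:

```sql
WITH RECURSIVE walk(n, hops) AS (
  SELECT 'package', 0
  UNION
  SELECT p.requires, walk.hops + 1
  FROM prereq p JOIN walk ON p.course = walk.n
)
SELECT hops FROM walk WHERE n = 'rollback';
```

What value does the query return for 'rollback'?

2

Base: (package, hops=0).
Iteration 1: edges from {package} -> (build, hops=1), (clean, hops=1).
Iteration 2: edges from {build,clean} -> (rollback, hops=2).
Iteration 3: no outgoing edges from {rollback}; recursion stops.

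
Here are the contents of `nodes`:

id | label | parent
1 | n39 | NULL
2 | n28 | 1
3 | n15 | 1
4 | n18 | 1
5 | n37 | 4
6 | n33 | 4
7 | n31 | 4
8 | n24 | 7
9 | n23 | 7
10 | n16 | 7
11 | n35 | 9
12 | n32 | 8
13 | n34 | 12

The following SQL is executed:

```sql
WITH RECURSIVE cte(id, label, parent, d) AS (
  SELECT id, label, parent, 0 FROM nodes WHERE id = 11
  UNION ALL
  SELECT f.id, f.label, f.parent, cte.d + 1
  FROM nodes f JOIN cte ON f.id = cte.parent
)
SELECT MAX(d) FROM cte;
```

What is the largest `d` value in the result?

4

Base: id=11 (n35), parent=9, d 0.
Iteration 1: join on id=9 -> n23 (id 9, parent=7, d 1).
Iteration 2: join on id=7 -> n31 (id 7, parent=4, d 2).
Iteration 3: join on id=4 -> n18 (id 4, parent=1, d 3).
Iteration 4: join on id=1 -> n39 (id 1, parent=NULL, d 4).
Iteration 5: parent is NULL; no match; recursion stops.
d values: 0, 1, 2, 3, 4; the maximum is 4.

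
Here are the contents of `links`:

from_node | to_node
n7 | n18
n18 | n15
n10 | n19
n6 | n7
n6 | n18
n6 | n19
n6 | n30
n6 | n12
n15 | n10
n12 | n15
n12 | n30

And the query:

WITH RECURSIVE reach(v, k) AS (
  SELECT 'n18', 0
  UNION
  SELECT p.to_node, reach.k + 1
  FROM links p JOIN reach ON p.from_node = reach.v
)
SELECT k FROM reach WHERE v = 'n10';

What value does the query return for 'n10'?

Base: (n18, k=0).
Iteration 1: edges from {n18} -> (n15, k=1).
Iteration 2: edges from {n15} -> (n10, k=2).
Iteration 3: edges from {n10} -> (n19, k=3).
Iteration 4: no outgoing edges from {n19}; recursion stops.

2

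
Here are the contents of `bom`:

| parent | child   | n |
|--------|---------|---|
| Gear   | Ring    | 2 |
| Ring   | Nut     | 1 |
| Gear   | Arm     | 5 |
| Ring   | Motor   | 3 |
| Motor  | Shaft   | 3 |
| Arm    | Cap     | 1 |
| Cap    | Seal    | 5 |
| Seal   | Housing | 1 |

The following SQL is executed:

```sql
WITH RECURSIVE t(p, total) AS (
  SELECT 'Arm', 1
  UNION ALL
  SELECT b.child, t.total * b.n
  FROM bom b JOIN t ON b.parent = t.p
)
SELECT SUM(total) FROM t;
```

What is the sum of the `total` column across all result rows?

12

Base: (Arm, total=1).
Iteration 1: components of {Arm} -> Cap = 1*1 = 1.
Iteration 2: components of {Cap} -> Seal = 1*5 = 5.
Iteration 3: components of {Seal} -> Housing = 5*1 = 5.
Iteration 4: no further components; recursion stops.
SUM(total) = 1 + 1 + 5 + 5 = 12.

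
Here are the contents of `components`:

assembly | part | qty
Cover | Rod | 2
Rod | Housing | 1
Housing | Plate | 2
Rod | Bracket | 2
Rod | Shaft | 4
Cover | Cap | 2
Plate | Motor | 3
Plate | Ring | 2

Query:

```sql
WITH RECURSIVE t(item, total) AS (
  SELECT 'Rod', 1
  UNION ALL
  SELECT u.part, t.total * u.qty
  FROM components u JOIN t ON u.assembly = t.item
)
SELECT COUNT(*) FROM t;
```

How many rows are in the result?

Base: (Rod, total=1).
Iteration 1: components of {Rod} -> Bracket = 1*2 = 2, Housing = 1*1 = 1, Shaft = 1*4 = 4.
Iteration 2: components of {Bracket,Housing,Shaft} -> Plate = 1*2 = 2.
Iteration 3: components of {Plate} -> Motor = 2*3 = 6, Ring = 2*2 = 4.
Iteration 4: no further components; recursion stops.
Total rows emitted: 7.

7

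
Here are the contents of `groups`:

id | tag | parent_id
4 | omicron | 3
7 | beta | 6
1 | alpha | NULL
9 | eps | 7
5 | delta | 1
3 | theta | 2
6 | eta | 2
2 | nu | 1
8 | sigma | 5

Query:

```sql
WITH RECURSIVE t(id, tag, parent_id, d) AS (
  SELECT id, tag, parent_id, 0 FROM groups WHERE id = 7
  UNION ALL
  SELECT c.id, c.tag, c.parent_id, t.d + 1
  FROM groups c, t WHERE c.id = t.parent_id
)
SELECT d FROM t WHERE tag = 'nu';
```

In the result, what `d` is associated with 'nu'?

Base: id=7 (beta), parent_id=6, d 0.
Iteration 1: join on id=6 -> eta (id 6, parent_id=2, d 1).
Iteration 2: join on id=2 -> nu (id 2, parent_id=1, d 2).
Iteration 3: join on id=1 -> alpha (id 1, parent_id=NULL, d 3).
Iteration 4: parent_id is NULL; no match; recursion stops.

2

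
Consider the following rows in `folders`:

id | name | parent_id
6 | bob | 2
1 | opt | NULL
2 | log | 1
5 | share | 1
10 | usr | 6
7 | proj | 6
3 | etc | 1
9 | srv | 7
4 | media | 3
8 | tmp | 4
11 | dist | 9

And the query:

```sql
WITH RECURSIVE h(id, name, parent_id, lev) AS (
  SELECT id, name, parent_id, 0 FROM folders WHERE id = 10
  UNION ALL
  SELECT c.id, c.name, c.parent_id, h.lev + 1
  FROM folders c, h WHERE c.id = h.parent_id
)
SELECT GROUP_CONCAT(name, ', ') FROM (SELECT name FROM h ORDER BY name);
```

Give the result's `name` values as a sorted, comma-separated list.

bob, log, opt, usr

Base: id=10 (usr), parent_id=6, lev 0.
Iteration 1: join on id=6 -> bob (id 6, parent_id=2, lev 1).
Iteration 2: join on id=2 -> log (id 2, parent_id=1, lev 2).
Iteration 3: join on id=1 -> opt (id 1, parent_id=NULL, lev 3).
Iteration 4: parent_id is NULL; no match; recursion stops.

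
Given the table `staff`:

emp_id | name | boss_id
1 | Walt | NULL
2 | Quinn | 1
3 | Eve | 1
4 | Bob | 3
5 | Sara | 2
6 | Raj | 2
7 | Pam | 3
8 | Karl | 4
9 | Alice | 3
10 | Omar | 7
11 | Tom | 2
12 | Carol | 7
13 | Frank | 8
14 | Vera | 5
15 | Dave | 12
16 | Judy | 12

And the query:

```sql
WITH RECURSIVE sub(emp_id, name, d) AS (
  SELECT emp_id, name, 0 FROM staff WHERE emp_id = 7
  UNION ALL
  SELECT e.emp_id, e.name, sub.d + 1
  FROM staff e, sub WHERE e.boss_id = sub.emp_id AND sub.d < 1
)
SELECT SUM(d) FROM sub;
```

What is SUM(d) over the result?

2

Base: emp_id=7 (Pam) at d 0.
Iteration 1: rows with boss_id in {7} -> Omar (id 10, d 1), Carol (id 12, d 1).
Iteration 2: d < 1 fails for all current rows; recursion stops.
SUM(d) = 0 + 1 + 1 = 2.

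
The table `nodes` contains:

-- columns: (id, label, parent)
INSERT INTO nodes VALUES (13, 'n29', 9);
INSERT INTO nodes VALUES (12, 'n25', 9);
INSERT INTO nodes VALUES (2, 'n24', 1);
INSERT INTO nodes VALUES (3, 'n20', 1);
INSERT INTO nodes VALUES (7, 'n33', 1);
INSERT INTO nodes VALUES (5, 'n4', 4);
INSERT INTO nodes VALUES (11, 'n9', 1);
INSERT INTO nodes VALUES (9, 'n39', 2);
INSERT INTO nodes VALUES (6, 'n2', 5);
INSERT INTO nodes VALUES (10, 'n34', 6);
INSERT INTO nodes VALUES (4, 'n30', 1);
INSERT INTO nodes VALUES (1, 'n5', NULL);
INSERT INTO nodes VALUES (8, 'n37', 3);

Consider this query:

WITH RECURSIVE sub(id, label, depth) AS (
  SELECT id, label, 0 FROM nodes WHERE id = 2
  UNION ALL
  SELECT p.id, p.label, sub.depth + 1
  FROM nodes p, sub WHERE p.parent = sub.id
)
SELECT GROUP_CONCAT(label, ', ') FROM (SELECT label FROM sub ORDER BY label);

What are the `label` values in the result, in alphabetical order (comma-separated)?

Base: id=2 (n24) at depth 0.
Iteration 1: rows with parent in {2} -> n39 (id 9, depth 1).
Iteration 2: rows with parent in {9} -> n25 (id 12, depth 2), n29 (id 13, depth 2).
Iteration 3: no rows with parent in {12,13}; recursion stops.

n24, n25, n29, n39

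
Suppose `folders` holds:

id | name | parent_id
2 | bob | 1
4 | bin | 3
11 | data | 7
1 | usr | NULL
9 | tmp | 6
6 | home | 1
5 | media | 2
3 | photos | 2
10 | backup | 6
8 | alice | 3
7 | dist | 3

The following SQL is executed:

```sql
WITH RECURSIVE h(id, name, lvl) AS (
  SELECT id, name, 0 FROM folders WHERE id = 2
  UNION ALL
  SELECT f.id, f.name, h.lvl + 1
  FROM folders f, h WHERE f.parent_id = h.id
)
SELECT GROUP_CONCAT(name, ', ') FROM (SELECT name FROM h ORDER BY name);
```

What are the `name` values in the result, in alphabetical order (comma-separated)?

Base: id=2 (bob) at lvl 0.
Iteration 1: rows with parent_id in {2} -> photos (id 3, lvl 1), media (id 5, lvl 1).
Iteration 2: rows with parent_id in {3,5} -> bin (id 4, lvl 2), dist (id 7, lvl 2), alice (id 8, lvl 2).
Iteration 3: rows with parent_id in {4,7,8} -> data (id 11, lvl 3).
Iteration 4: no rows with parent_id in {11}; recursion stops.

alice, bin, bob, data, dist, media, photos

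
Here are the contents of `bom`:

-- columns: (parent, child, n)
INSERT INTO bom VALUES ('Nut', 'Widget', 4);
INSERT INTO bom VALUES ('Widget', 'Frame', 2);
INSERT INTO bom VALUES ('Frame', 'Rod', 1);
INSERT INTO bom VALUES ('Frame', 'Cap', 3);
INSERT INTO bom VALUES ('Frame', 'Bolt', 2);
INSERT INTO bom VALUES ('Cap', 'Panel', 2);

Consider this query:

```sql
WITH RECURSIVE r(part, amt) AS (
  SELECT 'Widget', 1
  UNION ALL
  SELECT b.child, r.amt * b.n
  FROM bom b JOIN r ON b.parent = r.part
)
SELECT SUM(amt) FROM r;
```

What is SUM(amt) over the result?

27

Base: (Widget, amt=1).
Iteration 1: components of {Widget} -> Frame = 1*2 = 2.
Iteration 2: components of {Frame} -> Bolt = 2*2 = 4, Cap = 2*3 = 6, Rod = 2*1 = 2.
Iteration 3: components of {Bolt,Cap,Rod} -> Panel = 6*2 = 12.
Iteration 4: no further components; recursion stops.
SUM(amt) = 1 + 2 + 2 + 6 + 4 + 12 = 27.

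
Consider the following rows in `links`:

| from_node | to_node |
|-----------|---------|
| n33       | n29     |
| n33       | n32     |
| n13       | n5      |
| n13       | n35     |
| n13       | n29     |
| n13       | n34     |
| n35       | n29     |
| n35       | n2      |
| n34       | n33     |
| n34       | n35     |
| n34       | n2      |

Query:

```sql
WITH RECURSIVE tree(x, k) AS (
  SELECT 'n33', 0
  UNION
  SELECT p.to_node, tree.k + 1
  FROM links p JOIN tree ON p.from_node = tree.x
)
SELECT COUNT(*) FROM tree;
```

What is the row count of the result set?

3

Base: (n33, k=0).
Iteration 1: edges from {n33} -> (n29, k=1), (n32, k=1).
Iteration 2: no outgoing edges from {n29,n32}; recursion stops.
Total rows emitted: 3.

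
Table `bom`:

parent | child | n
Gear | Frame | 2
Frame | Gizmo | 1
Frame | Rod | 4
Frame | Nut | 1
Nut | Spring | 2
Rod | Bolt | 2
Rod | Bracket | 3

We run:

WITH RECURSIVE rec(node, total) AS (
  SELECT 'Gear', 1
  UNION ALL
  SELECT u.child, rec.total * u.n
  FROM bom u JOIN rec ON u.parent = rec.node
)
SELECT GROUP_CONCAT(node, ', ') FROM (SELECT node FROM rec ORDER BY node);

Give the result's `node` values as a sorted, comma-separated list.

Base: (Gear, total=1).
Iteration 1: components of {Gear} -> Frame = 1*2 = 2.
Iteration 2: components of {Frame} -> Gizmo = 2*1 = 2, Nut = 2*1 = 2, Rod = 2*4 = 8.
Iteration 3: components of {Gizmo,Nut,Rod} -> Bolt = 8*2 = 16, Bracket = 8*3 = 24, Spring = 2*2 = 4.
Iteration 4: no further components; recursion stops.

Bolt, Bracket, Frame, Gear, Gizmo, Nut, Rod, Spring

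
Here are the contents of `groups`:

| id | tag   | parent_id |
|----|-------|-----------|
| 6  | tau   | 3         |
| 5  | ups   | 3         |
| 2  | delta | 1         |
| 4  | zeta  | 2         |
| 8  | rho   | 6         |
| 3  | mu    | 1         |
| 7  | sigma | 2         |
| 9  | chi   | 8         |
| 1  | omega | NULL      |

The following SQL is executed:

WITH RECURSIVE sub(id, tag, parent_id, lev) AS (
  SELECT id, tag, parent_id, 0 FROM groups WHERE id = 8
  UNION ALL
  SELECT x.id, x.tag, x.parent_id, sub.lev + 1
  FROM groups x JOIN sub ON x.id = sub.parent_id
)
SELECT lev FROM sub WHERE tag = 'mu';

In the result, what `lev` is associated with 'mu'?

Base: id=8 (rho), parent_id=6, lev 0.
Iteration 1: join on id=6 -> tau (id 6, parent_id=3, lev 1).
Iteration 2: join on id=3 -> mu (id 3, parent_id=1, lev 2).
Iteration 3: join on id=1 -> omega (id 1, parent_id=NULL, lev 3).
Iteration 4: parent_id is NULL; no match; recursion stops.

2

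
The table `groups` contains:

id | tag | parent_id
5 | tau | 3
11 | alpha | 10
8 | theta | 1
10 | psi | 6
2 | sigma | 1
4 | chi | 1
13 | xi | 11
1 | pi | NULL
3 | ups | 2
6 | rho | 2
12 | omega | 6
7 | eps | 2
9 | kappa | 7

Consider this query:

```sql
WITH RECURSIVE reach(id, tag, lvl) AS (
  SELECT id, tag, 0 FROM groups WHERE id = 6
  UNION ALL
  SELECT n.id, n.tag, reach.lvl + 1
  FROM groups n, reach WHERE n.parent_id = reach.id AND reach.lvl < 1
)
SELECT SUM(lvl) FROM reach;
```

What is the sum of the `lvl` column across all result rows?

Base: id=6 (rho) at lvl 0.
Iteration 1: rows with parent_id in {6} -> psi (id 10, lvl 1), omega (id 12, lvl 1).
Iteration 2: lvl < 1 fails for all current rows; recursion stops.
SUM(lvl) = 0 + 1 + 1 = 2.

2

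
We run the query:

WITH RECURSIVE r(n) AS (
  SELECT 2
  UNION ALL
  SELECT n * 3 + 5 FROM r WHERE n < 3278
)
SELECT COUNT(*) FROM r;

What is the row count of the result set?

7

Base: n=2.
Iteration 1: 2 < 3278 holds -> n = 2 * 3 + 5 = 11.
Iteration 2: 11 < 3278 holds -> n = 11 * 3 + 5 = 38.
Iteration 3: 38 < 3278 holds -> n = 38 * 3 + 5 = 119.
Iteration 4: 119 < 3278 holds -> n = 119 * 3 + 5 = 362.
Iteration 5: 362 < 3278 holds -> n = 362 * 3 + 5 = 1091.
Iteration 6: 1091 < 3278 holds -> n = 1091 * 3 + 5 = 3278.
Iteration 7: 3278 < 3278 fails; recursion stops.
Total rows emitted: 7.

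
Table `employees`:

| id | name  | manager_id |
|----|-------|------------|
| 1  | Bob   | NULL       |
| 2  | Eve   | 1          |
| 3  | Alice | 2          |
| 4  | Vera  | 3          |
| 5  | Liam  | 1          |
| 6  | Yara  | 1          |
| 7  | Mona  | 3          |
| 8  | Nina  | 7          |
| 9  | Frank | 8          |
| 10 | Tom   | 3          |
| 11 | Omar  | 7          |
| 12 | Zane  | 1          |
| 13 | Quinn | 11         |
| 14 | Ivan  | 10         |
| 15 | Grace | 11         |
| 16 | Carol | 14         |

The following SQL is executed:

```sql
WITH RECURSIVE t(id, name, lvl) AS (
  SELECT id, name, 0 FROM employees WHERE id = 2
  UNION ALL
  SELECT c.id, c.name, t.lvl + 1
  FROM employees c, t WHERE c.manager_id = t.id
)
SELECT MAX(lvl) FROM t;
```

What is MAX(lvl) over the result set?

Base: id=2 (Eve) at lvl 0.
Iteration 1: rows with manager_id in {2} -> Alice (id 3, lvl 1).
Iteration 2: rows with manager_id in {3} -> Vera (id 4, lvl 2), Mona (id 7, lvl 2), Tom (id 10, lvl 2).
Iteration 3: rows with manager_id in {4,7,10} -> Nina (id 8, lvl 3), Omar (id 11, lvl 3), Ivan (id 14, lvl 3).
Iteration 4: rows with manager_id in {8,11,14} -> Frank (id 9, lvl 4), Quinn (id 13, lvl 4), Grace (id 15, lvl 4), Carol (id 16, lvl 4).
Iteration 5: no rows with manager_id in {9,13,15,16}; recursion stops.
lvl values: 0, 1, 2, 2, 2, 3, 3, 3, 4, 4, 4, 4; the maximum is 4.

4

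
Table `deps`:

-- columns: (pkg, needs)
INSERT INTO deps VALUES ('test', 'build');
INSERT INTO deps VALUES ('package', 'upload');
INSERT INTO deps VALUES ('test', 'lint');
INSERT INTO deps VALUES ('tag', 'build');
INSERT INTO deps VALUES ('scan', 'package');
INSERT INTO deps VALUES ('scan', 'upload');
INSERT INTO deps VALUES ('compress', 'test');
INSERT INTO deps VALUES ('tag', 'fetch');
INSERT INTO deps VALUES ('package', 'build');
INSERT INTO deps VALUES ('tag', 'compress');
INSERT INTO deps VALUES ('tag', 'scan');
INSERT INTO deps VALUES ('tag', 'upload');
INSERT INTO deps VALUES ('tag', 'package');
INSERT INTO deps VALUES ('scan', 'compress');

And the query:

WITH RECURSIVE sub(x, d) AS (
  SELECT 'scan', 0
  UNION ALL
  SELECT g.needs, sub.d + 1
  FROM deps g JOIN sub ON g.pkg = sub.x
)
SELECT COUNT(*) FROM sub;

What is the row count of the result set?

9

Base: (scan, d=0).
Iteration 1: edges from {scan} -> (compress, d=1), (package, d=1), (upload, d=1).
Iteration 2: edges from {compress,package,upload} -> (build, d=2), (test, d=2), (upload, d=2).
Iteration 3: edges from {build,test,upload} -> (build, d=3), (lint, d=3).
Iteration 4: no outgoing edges from {build,lint}; recursion stops.
Total rows emitted: 9.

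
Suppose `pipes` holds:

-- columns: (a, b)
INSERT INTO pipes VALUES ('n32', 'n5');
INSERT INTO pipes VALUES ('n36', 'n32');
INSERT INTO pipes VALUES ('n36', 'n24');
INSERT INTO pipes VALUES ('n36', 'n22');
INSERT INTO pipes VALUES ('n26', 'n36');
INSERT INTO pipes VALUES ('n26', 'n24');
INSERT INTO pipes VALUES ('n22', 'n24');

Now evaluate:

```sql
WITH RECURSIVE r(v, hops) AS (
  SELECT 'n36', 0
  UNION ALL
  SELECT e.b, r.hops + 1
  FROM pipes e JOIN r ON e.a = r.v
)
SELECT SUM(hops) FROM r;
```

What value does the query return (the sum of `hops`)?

7

Base: (n36, hops=0).
Iteration 1: edges from {n36} -> (n22, hops=1), (n24, hops=1), (n32, hops=1).
Iteration 2: edges from {n22,n24,n32} -> (n24, hops=2), (n5, hops=2).
Iteration 3: no outgoing edges from {n24,n5}; recursion stops.
SUM(hops) = 0 + 1 + 1 + 1 + 2 + 2 = 7.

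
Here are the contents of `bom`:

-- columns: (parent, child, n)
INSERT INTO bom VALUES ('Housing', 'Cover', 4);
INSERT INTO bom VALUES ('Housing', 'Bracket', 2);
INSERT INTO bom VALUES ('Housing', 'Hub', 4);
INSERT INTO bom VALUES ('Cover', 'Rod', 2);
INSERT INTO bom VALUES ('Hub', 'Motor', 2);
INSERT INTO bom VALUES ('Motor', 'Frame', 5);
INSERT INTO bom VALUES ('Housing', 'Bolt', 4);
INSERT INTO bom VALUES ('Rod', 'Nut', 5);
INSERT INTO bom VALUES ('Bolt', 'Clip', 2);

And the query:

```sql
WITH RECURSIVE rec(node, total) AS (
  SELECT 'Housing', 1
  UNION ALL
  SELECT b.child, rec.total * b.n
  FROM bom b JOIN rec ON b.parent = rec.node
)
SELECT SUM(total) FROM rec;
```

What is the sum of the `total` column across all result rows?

Base: (Housing, total=1).
Iteration 1: components of {Housing} -> Bolt = 1*4 = 4, Bracket = 1*2 = 2, Cover = 1*4 = 4, Hub = 1*4 = 4.
Iteration 2: components of {Bolt,Bracket,Cover,Hub} -> Clip = 4*2 = 8, Motor = 4*2 = 8, Rod = 4*2 = 8.
Iteration 3: components of {Clip,Motor,Rod} -> Frame = 8*5 = 40, Nut = 8*5 = 40.
Iteration 4: no further components; recursion stops.
SUM(total) = 1 + 4 + 2 + 4 + 4 + 8 + 8 + 8 + 40 + 40 = 119.

119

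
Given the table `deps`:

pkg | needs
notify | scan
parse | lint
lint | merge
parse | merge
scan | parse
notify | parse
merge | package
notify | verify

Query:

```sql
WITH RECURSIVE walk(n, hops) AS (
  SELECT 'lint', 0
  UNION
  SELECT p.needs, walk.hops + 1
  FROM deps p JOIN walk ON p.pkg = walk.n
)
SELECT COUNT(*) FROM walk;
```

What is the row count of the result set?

3

Base: (lint, hops=0).
Iteration 1: edges from {lint} -> (merge, hops=1).
Iteration 2: edges from {merge} -> (package, hops=2).
Iteration 3: no outgoing edges from {package}; recursion stops.
Total rows emitted: 3.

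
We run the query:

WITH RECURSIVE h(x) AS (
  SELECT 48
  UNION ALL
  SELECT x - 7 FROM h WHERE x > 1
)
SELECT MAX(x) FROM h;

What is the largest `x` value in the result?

48

Base: x=48.
Iteration 1: 48 > 1 holds -> x = 48 - 7 = 41.
Iteration 2: 41 > 1 holds -> x = 41 - 7 = 34.
Iteration 3: 34 > 1 holds -> x = 34 - 7 = 27.
Iteration 4: 27 > 1 holds -> x = 27 - 7 = 20.
Iteration 5: 20 > 1 holds -> x = 20 - 7 = 13.
Iteration 6: 13 > 1 holds -> x = 13 - 7 = 6.
Iteration 7: 6 > 1 holds -> x = 6 - 7 = -1.
Iteration 8: -1 > 1 fails; recursion stops.
x values: 48, 41, 34, 27, 20, 13, 6, -1; the maximum is 48.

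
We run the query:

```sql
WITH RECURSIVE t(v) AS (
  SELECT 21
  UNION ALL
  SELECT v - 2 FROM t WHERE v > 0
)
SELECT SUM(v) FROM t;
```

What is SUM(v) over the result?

Base: v=21.
Iteration 1: 21 > 0 holds -> v = 21 - 2 = 19.
Iteration 2: 19 > 0 holds -> v = 19 - 2 = 17.
Iteration 3: 17 > 0 holds -> v = 17 - 2 = 15.
Iteration 4: 15 > 0 holds -> v = 15 - 2 = 13.
Iteration 5: 13 > 0 holds -> v = 13 - 2 = 11.
Iteration 6: 11 > 0 holds -> v = 11 - 2 = 9.
Iteration 7: 9 > 0 holds -> v = 9 - 2 = 7.
Iteration 8: 7 > 0 holds -> v = 7 - 2 = 5.
Iteration 9: 5 > 0 holds -> v = 5 - 2 = 3.
Iteration 10: 3 > 0 holds -> v = 3 - 2 = 1.
Iteration 11: 1 > 0 holds -> v = 1 - 2 = -1.
Iteration 12: -1 > 0 fails; recursion stops.
SUM(v) = 21 + 19 + 17 + 15 + 13 + 11 + 9 + 7 + 5 + 3 + 1 + -1 = 120.

120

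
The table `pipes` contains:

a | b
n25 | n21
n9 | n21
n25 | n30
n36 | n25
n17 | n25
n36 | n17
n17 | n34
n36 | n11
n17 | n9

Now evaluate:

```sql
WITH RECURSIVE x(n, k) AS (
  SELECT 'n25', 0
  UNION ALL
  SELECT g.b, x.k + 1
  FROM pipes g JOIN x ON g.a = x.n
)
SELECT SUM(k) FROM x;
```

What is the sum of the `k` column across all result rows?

2

Base: (n25, k=0).
Iteration 1: edges from {n25} -> (n21, k=1), (n30, k=1).
Iteration 2: no outgoing edges from {n21,n30}; recursion stops.
SUM(k) = 0 + 1 + 1 = 2.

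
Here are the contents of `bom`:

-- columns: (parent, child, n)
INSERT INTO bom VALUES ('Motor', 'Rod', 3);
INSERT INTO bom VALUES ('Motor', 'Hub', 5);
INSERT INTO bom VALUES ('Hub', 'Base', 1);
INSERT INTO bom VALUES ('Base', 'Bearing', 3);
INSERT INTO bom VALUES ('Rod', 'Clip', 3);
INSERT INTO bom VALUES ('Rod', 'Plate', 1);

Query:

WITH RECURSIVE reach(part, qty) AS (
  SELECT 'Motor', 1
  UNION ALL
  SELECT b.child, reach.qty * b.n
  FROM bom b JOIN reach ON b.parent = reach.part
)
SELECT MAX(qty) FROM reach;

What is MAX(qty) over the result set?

15

Base: (Motor, qty=1).
Iteration 1: components of {Motor} -> Hub = 1*5 = 5, Rod = 1*3 = 3.
Iteration 2: components of {Hub,Rod} -> Base = 5*1 = 5, Clip = 3*3 = 9, Plate = 3*1 = 3.
Iteration 3: components of {Base,Clip,Plate} -> Bearing = 5*3 = 15.
Iteration 4: no further components; recursion stops.
qty values: 1, 3, 5, 9, 3, 5, 15; the maximum is 15.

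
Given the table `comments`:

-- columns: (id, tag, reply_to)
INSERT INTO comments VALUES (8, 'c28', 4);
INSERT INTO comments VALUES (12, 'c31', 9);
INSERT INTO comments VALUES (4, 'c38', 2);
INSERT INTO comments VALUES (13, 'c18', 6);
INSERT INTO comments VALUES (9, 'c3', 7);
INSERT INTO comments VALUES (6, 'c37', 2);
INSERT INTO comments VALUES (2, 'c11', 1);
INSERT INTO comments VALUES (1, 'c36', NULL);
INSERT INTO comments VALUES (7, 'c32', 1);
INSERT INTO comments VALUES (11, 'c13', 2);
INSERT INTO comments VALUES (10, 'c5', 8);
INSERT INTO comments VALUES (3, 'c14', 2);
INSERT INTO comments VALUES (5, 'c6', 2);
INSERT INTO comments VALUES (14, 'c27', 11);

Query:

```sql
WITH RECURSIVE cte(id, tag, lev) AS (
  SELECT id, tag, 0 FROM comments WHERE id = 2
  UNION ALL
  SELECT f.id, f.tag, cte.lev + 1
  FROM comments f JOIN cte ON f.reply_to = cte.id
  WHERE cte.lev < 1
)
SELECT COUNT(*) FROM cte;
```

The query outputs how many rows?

Base: id=2 (c11) at lev 0.
Iteration 1: rows with reply_to in {2} -> c14 (id 3, lev 1), c38 (id 4, lev 1), c6 (id 5, lev 1), c37 (id 6, lev 1), c13 (id 11, lev 1).
Iteration 2: lev < 1 fails for all current rows; recursion stops.
Total rows emitted: 6.

6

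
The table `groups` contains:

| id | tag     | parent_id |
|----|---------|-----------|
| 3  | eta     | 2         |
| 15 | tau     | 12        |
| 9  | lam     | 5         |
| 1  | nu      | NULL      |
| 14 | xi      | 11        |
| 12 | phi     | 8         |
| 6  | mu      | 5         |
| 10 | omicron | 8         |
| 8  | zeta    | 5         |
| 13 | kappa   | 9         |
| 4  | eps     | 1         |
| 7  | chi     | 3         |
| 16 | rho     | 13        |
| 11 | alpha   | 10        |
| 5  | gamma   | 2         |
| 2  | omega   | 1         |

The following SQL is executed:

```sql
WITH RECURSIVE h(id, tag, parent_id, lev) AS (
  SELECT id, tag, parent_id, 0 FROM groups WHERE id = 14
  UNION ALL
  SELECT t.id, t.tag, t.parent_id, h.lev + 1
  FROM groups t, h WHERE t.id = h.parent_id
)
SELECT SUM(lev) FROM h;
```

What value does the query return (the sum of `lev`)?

21

Base: id=14 (xi), parent_id=11, lev 0.
Iteration 1: join on id=11 -> alpha (id 11, parent_id=10, lev 1).
Iteration 2: join on id=10 -> omicron (id 10, parent_id=8, lev 2).
Iteration 3: join on id=8 -> zeta (id 8, parent_id=5, lev 3).
Iteration 4: join on id=5 -> gamma (id 5, parent_id=2, lev 4).
Iteration 5: join on id=2 -> omega (id 2, parent_id=1, lev 5).
Iteration 6: join on id=1 -> nu (id 1, parent_id=NULL, lev 6).
Iteration 7: parent_id is NULL; no match; recursion stops.
SUM(lev) = 0 + 1 + 2 + 3 + 4 + 5 + 6 = 21.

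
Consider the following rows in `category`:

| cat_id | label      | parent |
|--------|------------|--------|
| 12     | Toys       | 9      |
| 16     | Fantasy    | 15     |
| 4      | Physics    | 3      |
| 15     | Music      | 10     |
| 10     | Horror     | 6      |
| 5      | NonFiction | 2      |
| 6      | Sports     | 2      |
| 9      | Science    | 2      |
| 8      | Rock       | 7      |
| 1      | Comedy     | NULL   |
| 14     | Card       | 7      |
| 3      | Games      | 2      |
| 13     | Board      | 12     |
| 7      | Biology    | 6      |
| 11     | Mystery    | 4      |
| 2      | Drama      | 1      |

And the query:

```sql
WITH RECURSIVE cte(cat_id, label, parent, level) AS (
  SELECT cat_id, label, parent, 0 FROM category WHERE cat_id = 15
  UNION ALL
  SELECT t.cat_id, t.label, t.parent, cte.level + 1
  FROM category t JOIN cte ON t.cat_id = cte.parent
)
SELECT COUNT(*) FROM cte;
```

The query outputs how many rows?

5

Base: cat_id=15 (Music), parent=10, level 0.
Iteration 1: join on cat_id=10 -> Horror (id 10, parent=6, level 1).
Iteration 2: join on cat_id=6 -> Sports (id 6, parent=2, level 2).
Iteration 3: join on cat_id=2 -> Drama (id 2, parent=1, level 3).
Iteration 4: join on cat_id=1 -> Comedy (id 1, parent=NULL, level 4).
Iteration 5: parent is NULL; no match; recursion stops.
Total rows emitted: 5.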